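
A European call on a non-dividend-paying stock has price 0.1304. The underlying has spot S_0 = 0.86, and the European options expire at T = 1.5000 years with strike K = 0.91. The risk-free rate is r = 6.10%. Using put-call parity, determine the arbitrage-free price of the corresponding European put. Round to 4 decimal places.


Answer: Put price = 0.1008

Derivation:
Put-call parity: C - P = S_0 * exp(-qT) - K * exp(-rT).
S_0 * exp(-qT) = 0.8600 * 1.00000000 = 0.86000000
K * exp(-rT) = 0.9100 * 0.91256132 = 0.83043080
P = C - S*exp(-qT) + K*exp(-rT)
P = 0.1304 - 0.86000000 + 0.83043080 = 0.1008


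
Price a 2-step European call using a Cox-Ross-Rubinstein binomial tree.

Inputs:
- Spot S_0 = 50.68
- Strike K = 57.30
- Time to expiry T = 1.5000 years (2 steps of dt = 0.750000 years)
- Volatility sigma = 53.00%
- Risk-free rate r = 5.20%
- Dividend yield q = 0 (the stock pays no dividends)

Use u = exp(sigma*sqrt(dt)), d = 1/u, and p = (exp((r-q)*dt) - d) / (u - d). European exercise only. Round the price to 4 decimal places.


Answer: Price = V(0,0) = 11.8542

Derivation:
dt = T/N = 0.750000
u = exp(sigma*sqrt(dt)) = 1.582480; d = 1/u = 0.631919
p = (exp((r-q)*dt) - d) / (u - d) = 0.429064
Discount per step: exp(-r*dt) = 0.961751
Stock lattice S(k, i) with i counting down-moves:
  k=0: S(0,0) = 50.6800
  k=1: S(1,0) = 80.2001; S(1,1) = 32.0257
  k=2: S(2,0) = 126.9151; S(2,1) = 50.6800; S(2,2) = 20.2376
Terminal payoffs V(N, i) = max(S_T - K, 0):
  V(2,0) = 69.615090; V(2,1) = 0.000000; V(2,2) = 0.000000
Backward induction: V(k, i) = exp(-r*dt) * [p * V(k+1, i) + (1-p) * V(k+1, i+1)].
  V(1,0) = exp(-r*dt) * [p*69.615090 + (1-p)*0.000000] = 28.726821
  V(1,1) = exp(-r*dt) * [p*0.000000 + (1-p)*0.000000] = 0.000000
  V(0,0) = exp(-r*dt) * [p*28.726821 + (1-p)*0.000000] = 11.854186


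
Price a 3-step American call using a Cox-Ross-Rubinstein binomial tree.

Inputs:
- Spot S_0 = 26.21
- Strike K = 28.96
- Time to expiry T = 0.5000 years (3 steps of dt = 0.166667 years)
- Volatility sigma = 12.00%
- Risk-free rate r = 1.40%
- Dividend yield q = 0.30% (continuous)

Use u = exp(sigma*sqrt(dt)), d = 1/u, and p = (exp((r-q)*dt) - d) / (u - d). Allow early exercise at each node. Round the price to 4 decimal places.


Answer: Price = V(0,0) = 0.1806

Derivation:
dt = T/N = 0.166667
u = exp(sigma*sqrt(dt)) = 1.050210; d = 1/u = 0.952191
p = (exp((r-q)*dt) - d) / (u - d) = 0.506476
Discount per step: exp(-r*dt) = 0.997669
Stock lattice S(k, i) with i counting down-moves:
  k=0: S(0,0) = 26.2100
  k=1: S(1,0) = 27.5260; S(1,1) = 24.9569
  k=2: S(2,0) = 28.9081; S(2,1) = 26.2100; S(2,2) = 23.7638
  k=3: S(3,0) = 30.3595; S(3,1) = 27.5260; S(3,2) = 24.9569; S(3,3) = 22.6276
Terminal payoffs V(N, i) = max(S_T - K, 0):
  V(3,0) = 1.399528; V(3,1) = 0.000000; V(3,2) = 0.000000; V(3,3) = 0.000000
Backward induction: V(k, i) = exp(-r*dt) * [p * V(k+1, i) + (1-p) * V(k+1, i+1)]; then take max(V_cont, immediate exercise) for American.
  V(2,0) = exp(-r*dt) * [p*1.399528 + (1-p)*0.000000] = 0.707175; exercise = 0.000000; V(2,0) = max -> 0.707175
  V(2,1) = exp(-r*dt) * [p*0.000000 + (1-p)*0.000000] = 0.000000; exercise = 0.000000; V(2,1) = max -> 0.000000
  V(2,2) = exp(-r*dt) * [p*0.000000 + (1-p)*0.000000] = 0.000000; exercise = 0.000000; V(2,2) = max -> 0.000000
  V(1,0) = exp(-r*dt) * [p*0.707175 + (1-p)*0.000000] = 0.357333; exercise = 0.000000; V(1,0) = max -> 0.357333
  V(1,1) = exp(-r*dt) * [p*0.000000 + (1-p)*0.000000] = 0.000000; exercise = 0.000000; V(1,1) = max -> 0.000000
  V(0,0) = exp(-r*dt) * [p*0.357333 + (1-p)*0.000000] = 0.180559; exercise = 0.000000; V(0,0) = max -> 0.180559


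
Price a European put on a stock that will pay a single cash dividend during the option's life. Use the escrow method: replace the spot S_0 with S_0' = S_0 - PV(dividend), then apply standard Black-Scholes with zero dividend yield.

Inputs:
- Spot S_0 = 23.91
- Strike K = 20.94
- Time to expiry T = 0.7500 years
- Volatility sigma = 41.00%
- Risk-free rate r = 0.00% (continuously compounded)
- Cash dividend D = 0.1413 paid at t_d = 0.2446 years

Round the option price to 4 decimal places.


PV(D) = D * exp(-r * t_d) = 0.1413 * 1.00000000 = 0.14130000
S_0' = S_0 - PV(D) = 23.9100 - 0.14130000 = 23.76870000
d1 = (ln(S_0'/K) + (r + sigma^2/2)*T) / (sigma*sqrt(T)) = 0.53438945
d2 = d1 - sigma*sqrt(T) = 0.17931903
exp(-rT) = 1.00000000
N(-d1) = 0.29653606; N(-d2) = 0.42884360
P = K * exp(-rT) * N(-d2) - S_0' * N(-d1) = 20.9400 * 1.00000000 * 0.42884360 - 23.76870000 * 0.29653606 = 1.9317

Answer: Price = 1.9317


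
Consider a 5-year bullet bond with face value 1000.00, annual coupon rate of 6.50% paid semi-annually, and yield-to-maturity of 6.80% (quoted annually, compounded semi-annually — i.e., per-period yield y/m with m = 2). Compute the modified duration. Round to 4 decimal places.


Answer: Modified duration = 4.2003

Derivation:
Coupon per period c = face * coupon_rate / m = 32.500000
Periods per year m = 2; per-period yield y/m = 0.034000
Number of cashflows N = 10
Cashflows (t years, CF_t, discount factor 1/(1+y/m)^(m*t), PV):
  t = 0.5000: CF_t = 32.500000, DF = 0.967118, PV = 31.431335
  t = 1.0000: CF_t = 32.500000, DF = 0.935317, PV = 30.397809
  t = 1.5000: CF_t = 32.500000, DF = 0.904562, PV = 29.398268
  t = 2.0000: CF_t = 32.500000, DF = 0.874818, PV = 28.431594
  t = 2.5000: CF_t = 32.500000, DF = 0.846052, PV = 27.496706
  t = 3.0000: CF_t = 32.500000, DF = 0.818233, PV = 26.592559
  t = 3.5000: CF_t = 32.500000, DF = 0.791327, PV = 25.718142
  t = 4.0000: CF_t = 32.500000, DF = 0.765307, PV = 24.872478
  t = 4.5000: CF_t = 32.500000, DF = 0.740142, PV = 24.054621
  t = 5.0000: CF_t = 1032.500000, DF = 0.715805, PV = 739.068466
Price P = sum_t PV_t = 987.461977
First compute Macaulay numerator sum_t t * PV_t:
  t * PV_t at t = 0.5000: 15.715667
  t * PV_t at t = 1.0000: 30.397809
  t * PV_t at t = 1.5000: 44.097402
  t * PV_t at t = 2.0000: 56.863188
  t * PV_t at t = 2.5000: 68.741765
  t * PV_t at t = 3.0000: 79.777676
  t * PV_t at t = 3.5000: 90.013497
  t * PV_t at t = 4.0000: 99.489911
  t * PV_t at t = 4.5000: 108.245793
  t * PV_t at t = 5.0000: 3695.342332
Macaulay duration D = 4288.685040 / 987.461977 = 4.343139
Modified duration = D / (1 + y/m) = 4.343139 / (1 + 0.034000) = 4.200328


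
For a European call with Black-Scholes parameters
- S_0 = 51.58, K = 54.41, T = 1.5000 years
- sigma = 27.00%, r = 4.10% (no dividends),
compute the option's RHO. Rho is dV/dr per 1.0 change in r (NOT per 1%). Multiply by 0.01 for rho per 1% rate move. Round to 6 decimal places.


Answer: Rho = 34.074034

Derivation:
d1 = 0.1897932390; d2 = -0.1408878762
phi(d1) = 0.3918213550; exp(-qT) = 1.0000000000; exp(-rT) = 0.9403529457
N(d2) = 0.4439792600
Rho = K*T*exp(-rT)*N(d2) = 54.4100 * 1.5000 * 0.9403529457 * 0.4439792600 = 34.074034


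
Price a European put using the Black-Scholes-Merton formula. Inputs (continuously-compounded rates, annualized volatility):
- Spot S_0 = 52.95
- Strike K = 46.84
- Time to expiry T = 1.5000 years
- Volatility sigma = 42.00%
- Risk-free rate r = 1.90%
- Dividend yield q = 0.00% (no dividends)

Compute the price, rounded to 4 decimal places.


Answer: Price = 6.6985

Derivation:
d1 = (ln(S/K) + (r - q + 0.5*sigma^2) * T) / (sigma * sqrt(T)) = 0.55096127
d2 = d1 - sigma * sqrt(T) = 0.03656842
exp(-rT) = 0.97190229; exp(-qT) = 1.00000000
P = K * exp(-rT) * N(-d2) - S_0 * exp(-qT) * N(-d1)
N(-d1) = 0.29083011; N(-d2) = 0.48541456
P = 46.8400 * 0.97190229 * 0.48541456 - 52.9500 * 1.00000000 * 0.29083011 = 6.6985


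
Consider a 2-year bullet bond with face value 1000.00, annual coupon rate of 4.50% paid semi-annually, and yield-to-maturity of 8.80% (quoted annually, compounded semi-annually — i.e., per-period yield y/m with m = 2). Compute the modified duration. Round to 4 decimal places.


Answer: Modified duration = 1.8505

Derivation:
Coupon per period c = face * coupon_rate / m = 22.500000
Periods per year m = 2; per-period yield y/m = 0.044000
Number of cashflows N = 4
Cashflows (t years, CF_t, discount factor 1/(1+y/m)^(m*t), PV):
  t = 0.5000: CF_t = 22.500000, DF = 0.957854, PV = 21.551724
  t = 1.0000: CF_t = 22.500000, DF = 0.917485, PV = 20.643414
  t = 1.5000: CF_t = 22.500000, DF = 0.878817, PV = 19.773385
  t = 2.0000: CF_t = 1022.500000, DF = 0.841779, PV = 860.718865
Price P = sum_t PV_t = 922.687388
First compute Macaulay numerator sum_t t * PV_t:
  t * PV_t at t = 0.5000: 10.775862
  t * PV_t at t = 1.0000: 20.643414
  t * PV_t at t = 1.5000: 29.660077
  t * PV_t at t = 2.0000: 1721.437731
Macaulay duration D = 1782.517084 / 922.687388 = 1.931875
Modified duration = D / (1 + y/m) = 1.931875 / (1 + 0.044000) = 1.850455


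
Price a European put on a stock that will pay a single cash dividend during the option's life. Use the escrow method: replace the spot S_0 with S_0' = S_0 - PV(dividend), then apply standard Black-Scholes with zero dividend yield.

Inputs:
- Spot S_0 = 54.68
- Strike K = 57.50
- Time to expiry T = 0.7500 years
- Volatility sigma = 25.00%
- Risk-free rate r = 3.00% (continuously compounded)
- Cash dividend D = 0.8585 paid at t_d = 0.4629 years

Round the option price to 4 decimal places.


PV(D) = D * exp(-r * t_d) = 0.8585 * 0.98620898 = 0.84666041
S_0' = S_0 - PV(D) = 54.6800 - 0.84666041 = 53.83333959
d1 = (ln(S_0'/K) + (r + sigma^2/2)*T) / (sigma*sqrt(T)) = -0.09216578
d2 = d1 - sigma*sqrt(T) = -0.30867213
exp(-rT) = 0.97775124
N(-d1) = 0.53671684; N(-d2) = 0.62121453
P = K * exp(-rT) * N(-d2) - S_0' * N(-d1) = 57.5000 * 0.97775124 * 0.62121453 - 53.83333959 * 0.53671684 = 6.0319

Answer: Price = 6.0319


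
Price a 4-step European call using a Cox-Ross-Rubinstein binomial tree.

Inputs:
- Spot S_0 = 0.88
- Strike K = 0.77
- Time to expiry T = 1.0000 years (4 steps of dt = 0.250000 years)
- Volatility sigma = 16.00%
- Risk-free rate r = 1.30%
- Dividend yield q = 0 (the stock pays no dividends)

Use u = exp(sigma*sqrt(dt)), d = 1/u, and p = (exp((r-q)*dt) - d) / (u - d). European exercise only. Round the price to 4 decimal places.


Answer: Price = V(0,0) = 0.1330

Derivation:
dt = T/N = 0.250000
u = exp(sigma*sqrt(dt)) = 1.083287; d = 1/u = 0.923116
p = (exp((r-q)*dt) - d) / (u - d) = 0.500335
Discount per step: exp(-r*dt) = 0.996755
Stock lattice S(k, i) with i counting down-moves:
  k=0: S(0,0) = 0.8800
  k=1: S(1,0) = 0.9533; S(1,1) = 0.8123
  k=2: S(2,0) = 1.0327; S(2,1) = 0.8800; S(2,2) = 0.7499
  k=3: S(3,0) = 1.1187; S(3,1) = 0.9533; S(3,2) = 0.8123; S(3,3) = 0.6922
  k=4: S(4,0) = 1.2119; S(4,1) = 1.0327; S(4,2) = 0.8800; S(4,3) = 0.7499; S(4,4) = 0.6390
Terminal payoffs V(N, i) = max(S_T - K, 0):
  V(4,0) = 0.441872; V(4,1) = 0.262690; V(4,2) = 0.110000; V(4,3) = 0.000000; V(4,4) = 0.000000
Backward induction: V(k, i) = exp(-r*dt) * [p * V(k+1, i) + (1-p) * V(k+1, i+1)].
  V(3,0) = exp(-r*dt) * [p*0.441872 + (1-p)*0.262690] = 0.351198
  V(3,1) = exp(-r*dt) * [p*0.262690 + (1-p)*0.110000] = 0.185791
  V(3,2) = exp(-r*dt) * [p*0.110000 + (1-p)*0.000000] = 0.054858
  V(3,3) = exp(-r*dt) * [p*0.000000 + (1-p)*0.000000] = 0.000000
  V(2,0) = exp(-r*dt) * [p*0.351198 + (1-p)*0.185791] = 0.267678
  V(2,1) = exp(-r*dt) * [p*0.185791 + (1-p)*0.054858] = 0.119978
  V(2,2) = exp(-r*dt) * [p*0.054858 + (1-p)*0.000000] = 0.027358
  V(1,0) = exp(-r*dt) * [p*0.267678 + (1-p)*0.119978] = 0.193248
  V(1,1) = exp(-r*dt) * [p*0.119978 + (1-p)*0.027358] = 0.073460
  V(0,0) = exp(-r*dt) * [p*0.193248 + (1-p)*0.073460] = 0.132961


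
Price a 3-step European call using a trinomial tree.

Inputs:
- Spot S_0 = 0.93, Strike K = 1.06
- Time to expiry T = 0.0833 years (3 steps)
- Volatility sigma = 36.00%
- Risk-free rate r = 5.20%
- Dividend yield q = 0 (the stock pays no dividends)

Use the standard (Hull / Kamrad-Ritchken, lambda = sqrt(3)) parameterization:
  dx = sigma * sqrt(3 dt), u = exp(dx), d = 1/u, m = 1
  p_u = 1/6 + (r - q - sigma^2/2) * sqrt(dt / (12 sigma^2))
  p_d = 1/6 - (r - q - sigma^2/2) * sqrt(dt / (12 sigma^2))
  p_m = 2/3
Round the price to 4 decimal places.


dt = T/N = 0.027767; dx = sigma*sqrt(3*dt) = 0.103902
u = exp(dx) = 1.109492; d = 1/u = 0.901313
p_u = 0.164956, p_m = 0.666667, p_d = 0.168377
Discount per step: exp(-r*dt) = 0.998557
Stock lattice S(k, j) with j the centered position index:
  k=0: S(0,+0) = 0.9300
  k=1: S(1,-1) = 0.8382; S(1,+0) = 0.9300; S(1,+1) = 1.0318
  k=2: S(2,-2) = 0.7555; S(2,-1) = 0.8382; S(2,+0) = 0.9300; S(2,+1) = 1.0318; S(2,+2) = 1.1448
  k=3: S(3,-3) = 0.6809; S(3,-2) = 0.7555; S(3,-1) = 0.8382; S(3,+0) = 0.9300; S(3,+1) = 1.0318; S(3,+2) = 1.1448; S(3,+3) = 1.2702
Terminal payoffs V(N, j) = max(S_T - K, 0):
  V(3,-3) = 0.000000; V(3,-2) = 0.000000; V(3,-1) = 0.000000; V(3,+0) = 0.000000; V(3,+1) = 0.000000; V(3,+2) = 0.084804; V(3,+3) = 0.210151
Backward induction: V(k, j) = exp(-r*dt) * [p_u * V(k+1, j+1) + p_m * V(k+1, j) + p_d * V(k+1, j-1)]
  V(2,-2) = exp(-r*dt) * [p_u*0.000000 + p_m*0.000000 + p_d*0.000000] = 0.000000
  V(2,-1) = exp(-r*dt) * [p_u*0.000000 + p_m*0.000000 + p_d*0.000000] = 0.000000
  V(2,+0) = exp(-r*dt) * [p_u*0.000000 + p_m*0.000000 + p_d*0.000000] = 0.000000
  V(2,+1) = exp(-r*dt) * [p_u*0.084804 + p_m*0.000000 + p_d*0.000000] = 0.013969
  V(2,+2) = exp(-r*dt) * [p_u*0.210151 + p_m*0.084804 + p_d*0.000000] = 0.091071
  V(1,-1) = exp(-r*dt) * [p_u*0.000000 + p_m*0.000000 + p_d*0.000000] = 0.000000
  V(1,+0) = exp(-r*dt) * [p_u*0.013969 + p_m*0.000000 + p_d*0.000000] = 0.002301
  V(1,+1) = exp(-r*dt) * [p_u*0.091071 + p_m*0.013969 + p_d*0.000000] = 0.024300
  V(0,+0) = exp(-r*dt) * [p_u*0.024300 + p_m*0.002301 + p_d*0.000000] = 0.005534

Answer: Price = V(0,0) = 0.0055


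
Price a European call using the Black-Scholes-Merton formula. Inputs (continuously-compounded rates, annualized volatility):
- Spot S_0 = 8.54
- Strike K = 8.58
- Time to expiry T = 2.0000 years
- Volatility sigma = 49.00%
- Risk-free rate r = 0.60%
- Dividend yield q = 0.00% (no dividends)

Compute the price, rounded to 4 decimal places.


Answer: Price = 2.3374

Derivation:
d1 = (ln(S/K) + (r - q + 0.5*sigma^2) * T) / (sigma * sqrt(T)) = 0.35705587
d2 = d1 - sigma * sqrt(T) = -0.33590878
exp(-rT) = 0.98807171; exp(-qT) = 1.00000000
C = S_0 * exp(-qT) * N(d1) - K * exp(-rT) * N(d2)
N(d1) = 0.63947501; N(d2) = 0.36846983
C = 8.5400 * 1.00000000 * 0.63947501 - 8.5800 * 0.98807171 * 0.36846983 = 2.3374


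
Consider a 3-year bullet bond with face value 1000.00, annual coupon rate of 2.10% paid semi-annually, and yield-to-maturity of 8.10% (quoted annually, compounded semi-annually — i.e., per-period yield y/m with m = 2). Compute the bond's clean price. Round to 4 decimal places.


Coupon per period c = face * coupon_rate / m = 10.500000
Periods per year m = 2; per-period yield y/m = 0.040500
Number of cashflows N = 6
Cashflows (t years, CF_t, discount factor 1/(1+y/m)^(m*t), PV):
  t = 0.5000: CF_t = 10.500000, DF = 0.961076, PV = 10.091302
  t = 1.0000: CF_t = 10.500000, DF = 0.923668, PV = 9.698513
  t = 1.5000: CF_t = 10.500000, DF = 0.887715, PV = 9.321012
  t = 2.0000: CF_t = 10.500000, DF = 0.853162, PV = 8.958204
  t = 2.5000: CF_t = 10.500000, DF = 0.819954, PV = 8.609519
  t = 3.0000: CF_t = 1010.500000, DF = 0.788039, PV = 796.313009
Price P = sum_t PV_t = 842.991558

Answer: Price = 842.9916


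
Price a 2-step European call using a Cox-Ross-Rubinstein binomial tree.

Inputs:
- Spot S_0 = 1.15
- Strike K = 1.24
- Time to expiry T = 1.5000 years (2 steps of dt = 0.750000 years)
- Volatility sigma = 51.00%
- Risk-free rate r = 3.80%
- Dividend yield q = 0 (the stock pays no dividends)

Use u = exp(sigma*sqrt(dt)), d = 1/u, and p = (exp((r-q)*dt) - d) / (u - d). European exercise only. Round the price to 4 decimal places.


dt = T/N = 0.750000
u = exp(sigma*sqrt(dt)) = 1.555307; d = 1/u = 0.642960
p = (exp((r-q)*dt) - d) / (u - d) = 0.423030
Discount per step: exp(-r*dt) = 0.971902
Stock lattice S(k, i) with i counting down-moves:
  k=0: S(0,0) = 1.1500
  k=1: S(1,0) = 1.7886; S(1,1) = 0.7394
  k=2: S(2,0) = 2.7818; S(2,1) = 1.1500; S(2,2) = 0.4754
Terminal payoffs V(N, i) = max(S_T - K, 0):
  V(2,0) = 1.541827; V(2,1) = 0.000000; V(2,2) = 0.000000
Backward induction: V(k, i) = exp(-r*dt) * [p * V(k+1, i) + (1-p) * V(k+1, i+1)].
  V(1,0) = exp(-r*dt) * [p*1.541827 + (1-p)*0.000000] = 0.633912
  V(1,1) = exp(-r*dt) * [p*0.000000 + (1-p)*0.000000] = 0.000000
  V(0,0) = exp(-r*dt) * [p*0.633912 + (1-p)*0.000000] = 0.260629

Answer: Price = V(0,0) = 0.2606


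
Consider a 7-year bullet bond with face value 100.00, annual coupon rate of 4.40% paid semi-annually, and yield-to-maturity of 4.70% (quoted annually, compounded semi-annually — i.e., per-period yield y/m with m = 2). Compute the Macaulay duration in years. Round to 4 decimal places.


Answer: Macaulay duration = 6.0903 years

Derivation:
Coupon per period c = face * coupon_rate / m = 2.200000
Periods per year m = 2; per-period yield y/m = 0.023500
Number of cashflows N = 14
Cashflows (t years, CF_t, discount factor 1/(1+y/m)^(m*t), PV):
  t = 0.5000: CF_t = 2.200000, DF = 0.977040, PV = 2.149487
  t = 1.0000: CF_t = 2.200000, DF = 0.954606, PV = 2.100134
  t = 1.5000: CF_t = 2.200000, DF = 0.932688, PV = 2.051914
  t = 2.0000: CF_t = 2.200000, DF = 0.911273, PV = 2.004801
  t = 2.5000: CF_t = 2.200000, DF = 0.890350, PV = 1.958770
  t = 3.0000: CF_t = 2.200000, DF = 0.869907, PV = 1.913796
  t = 3.5000: CF_t = 2.200000, DF = 0.849934, PV = 1.869854
  t = 4.0000: CF_t = 2.200000, DF = 0.830419, PV = 1.826922
  t = 4.5000: CF_t = 2.200000, DF = 0.811352, PV = 1.784975
  t = 5.0000: CF_t = 2.200000, DF = 0.792723, PV = 1.743991
  t = 5.5000: CF_t = 2.200000, DF = 0.774522, PV = 1.703948
  t = 6.0000: CF_t = 2.200000, DF = 0.756739, PV = 1.664825
  t = 6.5000: CF_t = 2.200000, DF = 0.739363, PV = 1.626600
  t = 7.0000: CF_t = 102.200000, DF = 0.722387, PV = 73.827989
Price P = sum_t PV_t = 98.228004
Macaulay numerator sum_t t * PV_t:
  t * PV_t at t = 0.5000: 1.074744
  t * PV_t at t = 1.0000: 2.100134
  t * PV_t at t = 1.5000: 3.077871
  t * PV_t at t = 2.0000: 4.009602
  t * PV_t at t = 2.5000: 4.896925
  t * PV_t at t = 3.0000: 5.741387
  t * PV_t at t = 3.5000: 6.544490
  t * PV_t at t = 4.0000: 7.307686
  t * PV_t at t = 4.5000: 8.032386
  t * PV_t at t = 5.0000: 8.719954
  t * PV_t at t = 5.5000: 9.371715
  t * PV_t at t = 6.0000: 9.988948
  t * PV_t at t = 6.5000: 10.572898
  t * PV_t at t = 7.0000: 516.795922
Macaulay duration D = (sum_t t * PV_t) / P = 598.234662 / 98.228004 = 6.090266


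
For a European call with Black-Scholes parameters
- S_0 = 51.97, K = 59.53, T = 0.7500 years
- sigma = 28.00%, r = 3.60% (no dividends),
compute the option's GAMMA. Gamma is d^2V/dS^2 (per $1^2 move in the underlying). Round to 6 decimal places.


Answer: Gamma = 0.030004

Derivation:
d1 = -0.3274968189; d2 = -0.5699839319
phi(d1) = 0.3781117030; exp(-qT) = 1.0000000000; exp(-rT) = 0.9733612415
Gamma = exp(-qT) * phi(d1) / (S * sigma * sqrt(T)) = 1.0000000000 * 0.3781117030 / (51.9700 * 0.2800 * 0.8660254038) = 0.030004


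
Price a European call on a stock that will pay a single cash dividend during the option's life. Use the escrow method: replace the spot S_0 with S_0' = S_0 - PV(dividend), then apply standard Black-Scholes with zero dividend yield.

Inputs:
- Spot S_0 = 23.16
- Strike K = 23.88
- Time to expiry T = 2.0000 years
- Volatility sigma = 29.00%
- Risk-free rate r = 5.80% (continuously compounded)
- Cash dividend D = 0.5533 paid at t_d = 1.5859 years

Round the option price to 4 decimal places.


Answer: Price = 4.3052

Derivation:
PV(D) = D * exp(-r * t_d) = 0.5533 * 0.91212139 = 0.50467676
S_0' = S_0 - PV(D) = 23.1600 - 0.50467676 = 22.65532324
d1 = (ln(S_0'/K) + (r + sigma^2/2)*T) / (sigma*sqrt(T)) = 0.35953590
d2 = d1 - sigma*sqrt(T) = -0.05058604
exp(-rT) = 0.89047522
N(d1) = 0.64040289; N(d2) = 0.47982770
C = S_0' * N(d1) - K * exp(-rT) * N(d2) = 22.65532324 * 0.64040289 - 23.8800 * 0.89047522 * 0.47982770 = 4.3052


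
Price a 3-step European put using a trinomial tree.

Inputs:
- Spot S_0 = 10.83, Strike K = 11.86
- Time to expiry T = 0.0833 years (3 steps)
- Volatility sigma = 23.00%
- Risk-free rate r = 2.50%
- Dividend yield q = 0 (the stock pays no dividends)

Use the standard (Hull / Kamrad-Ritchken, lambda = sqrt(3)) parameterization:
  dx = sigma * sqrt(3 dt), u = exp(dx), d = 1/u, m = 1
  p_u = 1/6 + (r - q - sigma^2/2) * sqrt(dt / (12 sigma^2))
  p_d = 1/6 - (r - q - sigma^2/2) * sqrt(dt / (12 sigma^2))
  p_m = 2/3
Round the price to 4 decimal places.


Answer: Price = V(0,0) = 1.0396

Derivation:
dt = T/N = 0.027767; dx = sigma*sqrt(3*dt) = 0.066382
u = exp(dx) = 1.068635; d = 1/u = 0.935773
p_u = 0.166363, p_m = 0.666667, p_d = 0.166970
Discount per step: exp(-r*dt) = 0.999306
Stock lattice S(k, j) with j the centered position index:
  k=0: S(0,+0) = 10.8300
  k=1: S(1,-1) = 10.1344; S(1,+0) = 10.8300; S(1,+1) = 11.5733
  k=2: S(2,-2) = 9.4835; S(2,-1) = 10.1344; S(2,+0) = 10.8300; S(2,+1) = 11.5733; S(2,+2) = 12.3676
  k=3: S(3,-3) = 8.8744; S(3,-2) = 9.4835; S(3,-1) = 10.1344; S(3,+0) = 10.8300; S(3,+1) = 11.5733; S(3,+2) = 12.3676; S(3,+3) = 13.2165
Terminal payoffs V(N, j) = max(K - S_T, 0):
  V(3,-3) = 2.985570; V(3,-2) = 2.376475; V(3,-1) = 1.725575; V(3,+0) = 1.030000; V(3,+1) = 0.286684; V(3,+2) = 0.000000; V(3,+3) = 0.000000
Backward induction: V(k, j) = exp(-r*dt) * [p_u * V(k+1, j+1) + p_m * V(k+1, j) + p_d * V(k+1, j-1)]
  V(2,-2) = exp(-r*dt) * [p_u*1.725575 + p_m*2.376475 + p_d*2.985570] = 2.368245
  V(2,-1) = exp(-r*dt) * [p_u*1.030000 + p_m*1.725575 + p_d*2.376475] = 1.717345
  V(2,+0) = exp(-r*dt) * [p_u*0.286684 + p_m*1.030000 + p_d*1.725575] = 1.021770
  V(2,+1) = exp(-r*dt) * [p_u*0.000000 + p_m*0.286684 + p_d*1.030000] = 0.362850
  V(2,+2) = exp(-r*dt) * [p_u*0.000000 + p_m*0.000000 + p_d*0.286684] = 0.047834
  V(1,-1) = exp(-r*dt) * [p_u*1.021770 + p_m*1.717345 + p_d*2.368245] = 1.709121
  V(1,+0) = exp(-r*dt) * [p_u*0.362850 + p_m*1.021770 + p_d*1.717345] = 1.027576
  V(1,+1) = exp(-r*dt) * [p_u*0.047834 + p_m*0.362850 + p_d*1.021770] = 0.420171
  V(0,+0) = exp(-r*dt) * [p_u*0.420171 + p_m*1.027576 + p_d*1.709121] = 1.039602


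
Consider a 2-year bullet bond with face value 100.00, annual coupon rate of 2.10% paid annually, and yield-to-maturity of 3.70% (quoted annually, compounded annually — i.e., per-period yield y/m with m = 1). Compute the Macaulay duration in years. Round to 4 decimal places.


Coupon per period c = face * coupon_rate / m = 2.100000
Periods per year m = 1; per-period yield y/m = 0.037000
Number of cashflows N = 2
Cashflows (t years, CF_t, discount factor 1/(1+y/m)^(m*t), PV):
  t = 1.0000: CF_t = 2.100000, DF = 0.964320, PV = 2.025072
  t = 2.0000: CF_t = 102.100000, DF = 0.929913, PV = 94.944154
Price P = sum_t PV_t = 96.969226
Macaulay numerator sum_t t * PV_t:
  t * PV_t at t = 1.0000: 2.025072
  t * PV_t at t = 2.0000: 189.888308
Macaulay duration D = (sum_t t * PV_t) / P = 191.913380 / 96.969226 = 1.979116

Answer: Macaulay duration = 1.9791 years


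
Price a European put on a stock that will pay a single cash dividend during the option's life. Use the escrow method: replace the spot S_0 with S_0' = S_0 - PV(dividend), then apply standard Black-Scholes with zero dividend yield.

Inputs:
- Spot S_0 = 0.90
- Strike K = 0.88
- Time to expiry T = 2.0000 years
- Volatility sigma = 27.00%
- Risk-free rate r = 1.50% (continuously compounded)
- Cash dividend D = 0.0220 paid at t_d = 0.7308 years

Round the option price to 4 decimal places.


Answer: Price = 0.1194

Derivation:
PV(D) = D * exp(-r * t_d) = 0.0220 * 0.98909786 = 0.02176015
S_0' = S_0 - PV(D) = 0.9000 - 0.02176015 = 0.87823985
d1 = (ln(S_0'/K) + (r + sigma^2/2)*T) / (sigma*sqrt(T)) = 0.26424272
d2 = d1 - sigma*sqrt(T) = -0.11759494
exp(-rT) = 0.97044553
N(-d1) = 0.39579645; N(-d2) = 0.54680569
P = K * exp(-rT) * N(-d2) - S_0' * N(-d1) = 0.8800 * 0.97044553 * 0.54680569 - 0.87823985 * 0.39579645 = 0.1194


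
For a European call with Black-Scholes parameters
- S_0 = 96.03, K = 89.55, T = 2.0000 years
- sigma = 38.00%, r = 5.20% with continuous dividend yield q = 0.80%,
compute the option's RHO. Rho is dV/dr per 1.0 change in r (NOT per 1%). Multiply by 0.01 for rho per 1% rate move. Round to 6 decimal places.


d1 = 0.5624541594; d2 = 0.0250530057
phi(d1) = 0.3405763757; exp(-qT) = 0.9841273201; exp(-rT) = 0.9012252974
N(d2) = 0.5099936578
Rho = K*T*exp(-rT)*N(d2) = 89.5500 * 2.0000 * 0.9012252974 * 0.5099936578 = 82.317796

Answer: Rho = 82.317796


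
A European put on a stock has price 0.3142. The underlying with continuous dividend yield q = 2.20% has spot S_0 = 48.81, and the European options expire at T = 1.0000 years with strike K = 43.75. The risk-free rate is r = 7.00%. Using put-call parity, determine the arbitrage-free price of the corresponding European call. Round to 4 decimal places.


Answer: Call price = 7.2699

Derivation:
Put-call parity: C - P = S_0 * exp(-qT) - K * exp(-rT).
S_0 * exp(-qT) = 48.8100 * 0.97824024 = 47.74790587
K * exp(-rT) = 43.7500 * 0.93239382 = 40.79222962
C = P + S*exp(-qT) - K*exp(-rT)
C = 0.3142 + 47.74790587 - 40.79222962 = 7.2699


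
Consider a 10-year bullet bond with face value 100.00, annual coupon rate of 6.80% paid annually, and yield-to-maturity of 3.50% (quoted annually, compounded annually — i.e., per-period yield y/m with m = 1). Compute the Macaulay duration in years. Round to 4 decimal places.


Answer: Macaulay duration = 7.8775 years

Derivation:
Coupon per period c = face * coupon_rate / m = 6.800000
Periods per year m = 1; per-period yield y/m = 0.035000
Number of cashflows N = 10
Cashflows (t years, CF_t, discount factor 1/(1+y/m)^(m*t), PV):
  t = 1.0000: CF_t = 6.800000, DF = 0.966184, PV = 6.570048
  t = 2.0000: CF_t = 6.800000, DF = 0.933511, PV = 6.347873
  t = 3.0000: CF_t = 6.800000, DF = 0.901943, PV = 6.133210
  t = 4.0000: CF_t = 6.800000, DF = 0.871442, PV = 5.925807
  t = 5.0000: CF_t = 6.800000, DF = 0.841973, PV = 5.725418
  t = 6.0000: CF_t = 6.800000, DF = 0.813501, PV = 5.531804
  t = 7.0000: CF_t = 6.800000, DF = 0.785991, PV = 5.344739
  t = 8.0000: CF_t = 6.800000, DF = 0.759412, PV = 5.163999
  t = 9.0000: CF_t = 6.800000, DF = 0.733731, PV = 4.989371
  t = 10.0000: CF_t = 106.800000, DF = 0.708919, PV = 75.712529
Price P = sum_t PV_t = 127.444798
Macaulay numerator sum_t t * PV_t:
  t * PV_t at t = 1.0000: 6.570048
  t * PV_t at t = 2.0000: 12.695746
  t * PV_t at t = 3.0000: 18.399631
  t * PV_t at t = 4.0000: 23.703229
  t * PV_t at t = 5.0000: 28.627088
  t * PV_t at t = 6.0000: 33.190826
  t * PV_t at t = 7.0000: 37.413170
  t * PV_t at t = 8.0000: 41.311989
  t * PV_t at t = 9.0000: 44.904335
  t * PV_t at t = 10.0000: 757.125293
Macaulay duration D = (sum_t t * PV_t) / P = 1003.941355 / 127.444798 = 7.877460


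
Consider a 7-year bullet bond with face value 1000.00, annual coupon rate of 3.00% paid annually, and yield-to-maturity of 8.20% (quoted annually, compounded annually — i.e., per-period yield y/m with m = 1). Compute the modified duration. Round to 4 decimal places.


Answer: Modified duration = 5.8197

Derivation:
Coupon per period c = face * coupon_rate / m = 30.000000
Periods per year m = 1; per-period yield y/m = 0.082000
Number of cashflows N = 7
Cashflows (t years, CF_t, discount factor 1/(1+y/m)^(m*t), PV):
  t = 1.0000: CF_t = 30.000000, DF = 0.924214, PV = 27.726433
  t = 2.0000: CF_t = 30.000000, DF = 0.854172, PV = 25.625169
  t = 3.0000: CF_t = 30.000000, DF = 0.789438, PV = 23.683150
  t = 4.0000: CF_t = 30.000000, DF = 0.729610, PV = 21.888309
  t = 5.0000: CF_t = 30.000000, DF = 0.674316, PV = 20.229491
  t = 6.0000: CF_t = 30.000000, DF = 0.623213, PV = 18.696387
  t = 7.0000: CF_t = 1030.000000, DF = 0.575982, PV = 593.261819
Price P = sum_t PV_t = 731.110758
First compute Macaulay numerator sum_t t * PV_t:
  t * PV_t at t = 1.0000: 27.726433
  t * PV_t at t = 2.0000: 51.250337
  t * PV_t at t = 3.0000: 71.049451
  t * PV_t at t = 4.0000: 87.553236
  t * PV_t at t = 5.0000: 101.147454
  t * PV_t at t = 6.0000: 112.178322
  t * PV_t at t = 7.0000: 4152.832736
Macaulay duration D = 4603.737969 / 731.110758 = 6.296909
Modified duration = D / (1 + y/m) = 6.296909 / (1 + 0.082000) = 5.819694


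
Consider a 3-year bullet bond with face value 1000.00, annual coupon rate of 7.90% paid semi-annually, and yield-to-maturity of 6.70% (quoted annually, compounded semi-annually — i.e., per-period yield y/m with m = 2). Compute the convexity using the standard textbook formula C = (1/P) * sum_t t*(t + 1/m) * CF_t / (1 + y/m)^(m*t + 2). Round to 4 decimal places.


Coupon per period c = face * coupon_rate / m = 39.500000
Periods per year m = 2; per-period yield y/m = 0.033500
Number of cashflows N = 6
Cashflows (t years, CF_t, discount factor 1/(1+y/m)^(m*t), PV):
  t = 0.5000: CF_t = 39.500000, DF = 0.967586, PV = 38.219642
  t = 1.0000: CF_t = 39.500000, DF = 0.936222, PV = 36.980786
  t = 1.5000: CF_t = 39.500000, DF = 0.905876, PV = 35.782086
  t = 2.0000: CF_t = 39.500000, DF = 0.876512, PV = 34.622241
  t = 2.5000: CF_t = 39.500000, DF = 0.848101, PV = 33.499991
  t = 3.0000: CF_t = 1039.500000, DF = 0.820611, PV = 853.024702
Price P = sum_t PV_t = 1032.129448
Convexity numerator sum_t t*(t + 1/m) * CF_t / (1+y/m)^(m*t + 2):
  t = 0.5000: term = 17.891043
  t = 1.0000: term = 51.933361
  t = 1.5000: term = 100.499973
  t = 2.0000: term = 162.070590
  t = 2.5000: term = 235.225821
  t = 3.0000: term = 8385.518956
Convexity = (1/P) * sum = 8953.139744 / 1032.129448 = 8.674435

Answer: Convexity = 8.6744


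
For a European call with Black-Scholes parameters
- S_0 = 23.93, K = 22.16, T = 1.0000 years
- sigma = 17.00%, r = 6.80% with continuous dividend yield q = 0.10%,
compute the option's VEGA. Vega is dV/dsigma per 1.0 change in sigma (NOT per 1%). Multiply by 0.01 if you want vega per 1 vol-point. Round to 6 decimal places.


Answer: Vega = 6.182250

Derivation:
d1 = 0.9311414120; d2 = 0.7611414120
phi(d1) = 0.2586057190; exp(-qT) = 0.9990004998; exp(-rT) = 0.9342604736
Vega = S * exp(-qT) * phi(d1) * sqrt(T) = 23.9300 * 0.9990004998 * 0.2586057190 * 1.0000000000 = 6.182250


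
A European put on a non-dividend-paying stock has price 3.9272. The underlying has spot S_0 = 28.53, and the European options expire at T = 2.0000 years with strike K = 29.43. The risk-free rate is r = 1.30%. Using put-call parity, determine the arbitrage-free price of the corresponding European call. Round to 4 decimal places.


Answer: Call price = 3.7825

Derivation:
Put-call parity: C - P = S_0 * exp(-qT) - K * exp(-rT).
S_0 * exp(-qT) = 28.5300 * 1.00000000 = 28.53000000
K * exp(-rT) = 29.4300 * 0.97433509 = 28.67468169
C = P + S*exp(-qT) - K*exp(-rT)
C = 3.9272 + 28.53000000 - 28.67468169 = 3.7825


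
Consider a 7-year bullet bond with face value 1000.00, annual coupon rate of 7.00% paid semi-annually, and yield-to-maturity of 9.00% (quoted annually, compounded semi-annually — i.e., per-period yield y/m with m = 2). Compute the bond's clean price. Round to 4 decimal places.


Coupon per period c = face * coupon_rate / m = 35.000000
Periods per year m = 2; per-period yield y/m = 0.045000
Number of cashflows N = 14
Cashflows (t years, CF_t, discount factor 1/(1+y/m)^(m*t), PV):
  t = 0.5000: CF_t = 35.000000, DF = 0.956938, PV = 33.492823
  t = 1.0000: CF_t = 35.000000, DF = 0.915730, PV = 32.050548
  t = 1.5000: CF_t = 35.000000, DF = 0.876297, PV = 30.670381
  t = 2.0000: CF_t = 35.000000, DF = 0.838561, PV = 29.349647
  t = 2.5000: CF_t = 35.000000, DF = 0.802451, PV = 28.085787
  t = 3.0000: CF_t = 35.000000, DF = 0.767896, PV = 26.876351
  t = 3.5000: CF_t = 35.000000, DF = 0.734828, PV = 25.718996
  t = 4.0000: CF_t = 35.000000, DF = 0.703185, PV = 24.611479
  t = 4.5000: CF_t = 35.000000, DF = 0.672904, PV = 23.551655
  t = 5.0000: CF_t = 35.000000, DF = 0.643928, PV = 22.537469
  t = 5.5000: CF_t = 35.000000, DF = 0.616199, PV = 21.566956
  t = 6.0000: CF_t = 35.000000, DF = 0.589664, PV = 20.638235
  t = 6.5000: CF_t = 35.000000, DF = 0.564272, PV = 19.749507
  t = 7.0000: CF_t = 1035.000000, DF = 0.539973, PV = 558.871912
Price P = sum_t PV_t = 897.771747

Answer: Price = 897.7717


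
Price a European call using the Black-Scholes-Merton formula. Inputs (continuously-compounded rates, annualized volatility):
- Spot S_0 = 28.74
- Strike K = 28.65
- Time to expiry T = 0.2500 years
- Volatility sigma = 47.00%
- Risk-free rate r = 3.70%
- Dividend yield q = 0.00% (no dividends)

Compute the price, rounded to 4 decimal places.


Answer: Price = 2.8523

Derivation:
d1 = (ln(S/K) + (r - q + 0.5*sigma^2) * T) / (sigma * sqrt(T)) = 0.17020824
d2 = d1 - sigma * sqrt(T) = -0.06479176
exp(-rT) = 0.99079265; exp(-qT) = 1.00000000
C = S_0 * exp(-qT) * N(d1) - K * exp(-rT) * N(d2)
N(d1) = 0.56757682; N(d2) = 0.47416990
C = 28.7400 * 1.00000000 * 0.56757682 - 28.6500 * 0.99079265 * 0.47416990 = 2.8523


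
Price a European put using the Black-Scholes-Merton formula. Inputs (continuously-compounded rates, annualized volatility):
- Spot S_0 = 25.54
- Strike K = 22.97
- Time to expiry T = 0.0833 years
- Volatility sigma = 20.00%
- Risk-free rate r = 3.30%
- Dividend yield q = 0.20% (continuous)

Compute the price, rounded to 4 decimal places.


Answer: Price = 0.0162

Derivation:
d1 = (ln(S/K) + (r - q + 0.5*sigma^2) * T) / (sigma * sqrt(T)) = 1.91092319
d2 = d1 - sigma * sqrt(T) = 1.85319971
exp(-rT) = 0.99725487; exp(-qT) = 0.99983341
P = K * exp(-rT) * N(-d2) - S_0 * exp(-qT) * N(-d1)
N(-d1) = 0.02800723; N(-d2) = 0.03192687
P = 22.9700 * 0.99725487 * 0.03192687 - 25.5400 * 0.99983341 * 0.02800723 = 0.0162


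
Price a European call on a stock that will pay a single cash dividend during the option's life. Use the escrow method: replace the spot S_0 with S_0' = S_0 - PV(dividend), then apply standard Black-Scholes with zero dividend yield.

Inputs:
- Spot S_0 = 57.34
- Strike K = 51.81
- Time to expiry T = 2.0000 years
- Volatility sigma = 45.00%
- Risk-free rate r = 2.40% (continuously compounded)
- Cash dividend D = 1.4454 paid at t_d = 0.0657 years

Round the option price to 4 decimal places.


Answer: Price = 16.6395

Derivation:
PV(D) = D * exp(-r * t_d) = 1.4454 * 0.99842444 = 1.44312269
S_0' = S_0 - PV(D) = 57.3400 - 1.44312269 = 55.89687731
d1 = (ln(S_0'/K) + (r + sigma^2/2)*T) / (sigma*sqrt(T)) = 0.51292793
d2 = d1 - sigma*sqrt(T) = -0.12346817
exp(-rT) = 0.95313379
N(d1) = 0.69599913; N(d2) = 0.45086819
C = S_0' * N(d1) - K * exp(-rT) * N(d2) = 55.89687731 * 0.69599913 - 51.8100 * 0.95313379 * 0.45086819 = 16.6395


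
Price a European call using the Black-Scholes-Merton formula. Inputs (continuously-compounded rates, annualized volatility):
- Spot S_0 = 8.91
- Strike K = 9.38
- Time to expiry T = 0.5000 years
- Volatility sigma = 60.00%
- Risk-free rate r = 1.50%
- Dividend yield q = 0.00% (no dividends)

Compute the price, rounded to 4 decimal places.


d1 = (ln(S/K) + (r - q + 0.5*sigma^2) * T) / (sigma * sqrt(T)) = 0.10864573
d2 = d1 - sigma * sqrt(T) = -0.31561834
exp(-rT) = 0.99252805; exp(-qT) = 1.00000000
C = S_0 * exp(-qT) * N(d1) - K * exp(-rT) * N(d2)
N(d1) = 0.54325826; N(d2) = 0.37614611
C = 8.9100 * 1.00000000 * 0.54325826 - 9.3800 * 0.99252805 * 0.37614611 = 1.3385

Answer: Price = 1.3385


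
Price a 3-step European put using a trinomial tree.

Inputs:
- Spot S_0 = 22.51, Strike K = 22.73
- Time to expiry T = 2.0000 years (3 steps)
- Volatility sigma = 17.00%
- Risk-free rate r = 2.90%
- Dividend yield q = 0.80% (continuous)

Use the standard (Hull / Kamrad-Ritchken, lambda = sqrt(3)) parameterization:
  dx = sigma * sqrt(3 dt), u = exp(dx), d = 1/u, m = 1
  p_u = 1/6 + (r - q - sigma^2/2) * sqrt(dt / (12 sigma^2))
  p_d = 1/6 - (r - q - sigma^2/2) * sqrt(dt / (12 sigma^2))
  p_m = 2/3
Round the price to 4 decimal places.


Answer: Price = V(0,0) = 1.6006

Derivation:
dt = T/N = 0.666667; dx = sigma*sqrt(3*dt) = 0.240416
u = exp(dx) = 1.271778; d = 1/u = 0.786300
p_u = 0.175748, p_m = 0.666667, p_d = 0.157585
Discount per step: exp(-r*dt) = 0.980852
Stock lattice S(k, j) with j the centered position index:
  k=0: S(0,+0) = 22.5100
  k=1: S(1,-1) = 17.6996; S(1,+0) = 22.5100; S(1,+1) = 28.6277
  k=2: S(2,-2) = 13.9172; S(2,-1) = 17.6996; S(2,+0) = 22.5100; S(2,+1) = 28.6277; S(2,+2) = 36.4081
  k=3: S(3,-3) = 10.9431; S(3,-2) = 13.9172; S(3,-1) = 17.6996; S(3,+0) = 22.5100; S(3,+1) = 28.6277; S(3,+2) = 36.4081; S(3,+3) = 46.3031
Terminal payoffs V(N, j) = max(K - S_T, 0):
  V(3,-3) = 11.786882; V(3,-2) = 8.812778; V(3,-1) = 5.030377; V(3,+0) = 0.220000; V(3,+1) = 0.000000; V(3,+2) = 0.000000; V(3,+3) = 0.000000
Backward induction: V(k, j) = exp(-r*dt) * [p_u * V(k+1, j+1) + p_m * V(k+1, j) + p_d * V(k+1, j-1)]
  V(2,-2) = exp(-r*dt) * [p_u*5.030377 + p_m*8.812778 + p_d*11.786882] = 8.451714
  V(2,-1) = exp(-r*dt) * [p_u*0.220000 + p_m*5.030377 + p_d*8.812778] = 4.689467
  V(2,+0) = exp(-r*dt) * [p_u*0.000000 + p_m*0.220000 + p_d*5.030377] = 0.921393
  V(2,+1) = exp(-r*dt) * [p_u*0.000000 + p_m*0.000000 + p_d*0.220000] = 0.034005
  V(2,+2) = exp(-r*dt) * [p_u*0.000000 + p_m*0.000000 + p_d*0.000000] = 0.000000
  V(1,-1) = exp(-r*dt) * [p_u*0.921393 + p_m*4.689467 + p_d*8.451714] = 4.531645
  V(1,+0) = exp(-r*dt) * [p_u*0.034005 + p_m*0.921393 + p_d*4.689467] = 1.333203
  V(1,+1) = exp(-r*dt) * [p_u*0.000000 + p_m*0.034005 + p_d*0.921393] = 0.164654
  V(0,+0) = exp(-r*dt) * [p_u*0.164654 + p_m*1.333203 + p_d*4.531645] = 1.600613


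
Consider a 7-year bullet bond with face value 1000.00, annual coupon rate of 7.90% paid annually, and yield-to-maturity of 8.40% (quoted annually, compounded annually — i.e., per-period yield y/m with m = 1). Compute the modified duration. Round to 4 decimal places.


Coupon per period c = face * coupon_rate / m = 79.000000
Periods per year m = 1; per-period yield y/m = 0.084000
Number of cashflows N = 7
Cashflows (t years, CF_t, discount factor 1/(1+y/m)^(m*t), PV):
  t = 1.0000: CF_t = 79.000000, DF = 0.922509, PV = 72.878229
  t = 2.0000: CF_t = 79.000000, DF = 0.851023, PV = 67.230838
  t = 3.0000: CF_t = 79.000000, DF = 0.785077, PV = 62.021069
  t = 4.0000: CF_t = 79.000000, DF = 0.724241, PV = 57.215008
  t = 5.0000: CF_t = 79.000000, DF = 0.668119, PV = 52.781373
  t = 6.0000: CF_t = 79.000000, DF = 0.616346, PV = 48.691303
  t = 7.0000: CF_t = 1079.000000, DF = 0.568585, PV = 613.502687
Price P = sum_t PV_t = 974.320507
First compute Macaulay numerator sum_t t * PV_t:
  t * PV_t at t = 1.0000: 72.878229
  t * PV_t at t = 2.0000: 134.461677
  t * PV_t at t = 3.0000: 186.063206
  t * PV_t at t = 4.0000: 228.860032
  t * PV_t at t = 5.0000: 263.906863
  t * PV_t at t = 6.0000: 292.147819
  t * PV_t at t = 7.0000: 4294.518810
Macaulay duration D = 5472.836635 / 974.320507 = 5.617080
Modified duration = D / (1 + y/m) = 5.617080 / (1 + 0.084000) = 5.181809

Answer: Modified duration = 5.1818


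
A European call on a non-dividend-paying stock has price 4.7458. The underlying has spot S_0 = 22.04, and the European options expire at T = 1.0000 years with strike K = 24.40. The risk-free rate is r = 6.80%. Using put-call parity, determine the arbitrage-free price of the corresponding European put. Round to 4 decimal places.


Put-call parity: C - P = S_0 * exp(-qT) - K * exp(-rT).
S_0 * exp(-qT) = 22.0400 * 1.00000000 = 22.04000000
K * exp(-rT) = 24.4000 * 0.93426047 = 22.79595556
P = C - S*exp(-qT) + K*exp(-rT)
P = 4.7458 - 22.04000000 + 22.79595556 = 5.5018

Answer: Put price = 5.5018


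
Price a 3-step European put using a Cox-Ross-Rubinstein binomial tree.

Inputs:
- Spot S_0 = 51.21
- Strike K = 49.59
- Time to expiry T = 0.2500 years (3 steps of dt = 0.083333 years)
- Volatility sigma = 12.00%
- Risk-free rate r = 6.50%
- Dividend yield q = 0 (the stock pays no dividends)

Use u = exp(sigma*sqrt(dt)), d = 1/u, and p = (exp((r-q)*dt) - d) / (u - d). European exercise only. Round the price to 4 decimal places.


Answer: Price = V(0,0) = 0.3077

Derivation:
dt = T/N = 0.083333
u = exp(sigma*sqrt(dt)) = 1.035248; d = 1/u = 0.965952
p = (exp((r-q)*dt) - d) / (u - d) = 0.569720
Discount per step: exp(-r*dt) = 0.994598
Stock lattice S(k, i) with i counting down-moves:
  k=0: S(0,0) = 51.2100
  k=1: S(1,0) = 53.0151; S(1,1) = 49.4664
  k=2: S(2,0) = 54.8837; S(2,1) = 51.2100; S(2,2) = 47.7822
  k=3: S(3,0) = 56.8183; S(3,1) = 53.0151; S(3,2) = 49.4664; S(3,3) = 46.1553
Terminal payoffs V(N, i) = max(K - S_T, 0):
  V(3,0) = 0.000000; V(3,1) = 0.000000; V(3,2) = 0.123592; V(3,3) = 3.434701
Backward induction: V(k, i) = exp(-r*dt) * [p * V(k+1, i) + (1-p) * V(k+1, i+1)].
  V(2,0) = exp(-r*dt) * [p*0.000000 + (1-p)*0.000000] = 0.000000
  V(2,1) = exp(-r*dt) * [p*0.000000 + (1-p)*0.123592] = 0.052892
  V(2,2) = exp(-r*dt) * [p*0.123592 + (1-p)*3.434701] = 1.539932
  V(1,0) = exp(-r*dt) * [p*0.000000 + (1-p)*0.052892] = 0.022635
  V(1,1) = exp(-r*dt) * [p*0.052892 + (1-p)*1.539932] = 0.688994
  V(0,0) = exp(-r*dt) * [p*0.022635 + (1-p)*0.688994] = 0.307685
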